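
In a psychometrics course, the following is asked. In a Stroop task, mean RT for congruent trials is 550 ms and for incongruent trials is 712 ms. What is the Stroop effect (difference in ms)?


Stroop effect = RT(incongruent) - RT(congruent)
= 712 - 550
= 162 ms


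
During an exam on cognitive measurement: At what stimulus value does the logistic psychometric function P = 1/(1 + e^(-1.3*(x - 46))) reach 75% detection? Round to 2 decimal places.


At P = 0.75: 0.75 = 1/(1 + e^(-k*(x-x0)))
Solving: e^(-k*(x-x0)) = 1/3
x = x0 + ln(3)/k
ln(3) = 1.0986
x = 46 + 1.0986/1.3
= 46 + 0.8451
= 46.85


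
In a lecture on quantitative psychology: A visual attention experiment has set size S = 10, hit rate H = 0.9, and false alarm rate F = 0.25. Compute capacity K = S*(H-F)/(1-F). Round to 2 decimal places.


K = S * (H - F) / (1 - F)
H - F = 0.65
1 - F = 0.75
K = 10 * 0.65 / 0.75
= 8.67


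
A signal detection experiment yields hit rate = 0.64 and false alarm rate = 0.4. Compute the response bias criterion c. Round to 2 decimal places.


c = -0.5 * (z(HR) + z(FAR))
z(0.64) = 0.3585
z(0.4) = -0.2533
c = -0.5 * (0.3585 + -0.2533)
= -0.5 * 0.1052
= -0.05


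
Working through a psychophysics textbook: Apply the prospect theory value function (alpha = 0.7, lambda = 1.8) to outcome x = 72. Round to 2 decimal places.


Since x = 72 >= 0, use v(x) = x^0.7
72^0.7 = 19.9587
v(72) = 19.96


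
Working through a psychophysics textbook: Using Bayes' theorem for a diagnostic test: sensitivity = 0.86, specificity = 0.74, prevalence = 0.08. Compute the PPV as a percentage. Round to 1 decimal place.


PPV = (sens * prev) / (sens * prev + (1-spec) * (1-prev))
Numerator = 0.86 * 0.08 = 0.0688
P(positive and no disease) = (1 - spec) * (1 - prev) = (1 - 0.74) * (1 - 0.08) = 0.2392
Denominator = 0.0688 + 0.2392 = 0.308
PPV = 0.0688 / 0.308 = 0.223377
As percentage = 22.3


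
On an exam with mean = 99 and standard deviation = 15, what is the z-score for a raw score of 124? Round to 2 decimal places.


z = (X - mu) / sigma
= (124 - 99) / 15
= 25 / 15
= 1.67


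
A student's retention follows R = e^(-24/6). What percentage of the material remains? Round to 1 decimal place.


R = e^(-t/S)
-t/S = -24/6 = -4.0
R = e^(-4.0) = 0.018316
Percentage = 0.018316 * 100
= 1.8


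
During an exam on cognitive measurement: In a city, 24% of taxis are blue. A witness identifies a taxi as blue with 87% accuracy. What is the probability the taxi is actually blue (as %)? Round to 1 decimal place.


P(blue | says blue) = P(says blue | blue)*P(blue) / [P(says blue | blue)*P(blue) + P(says blue | not blue)*P(not blue)]
Numerator = 0.87 * 0.24 = 0.2088
False identification = 0.13 * 0.76 = 0.0988
P = 0.2088 / (0.2088 + 0.0988)
= 0.2088 / 0.3076
As percentage = 67.9


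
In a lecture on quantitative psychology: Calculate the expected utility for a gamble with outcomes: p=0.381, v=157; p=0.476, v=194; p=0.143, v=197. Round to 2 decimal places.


EU = sum(p_i * v_i)
0.381 * 157 = 59.817
0.476 * 194 = 92.344
0.143 * 197 = 28.171
EU = 59.817 + 92.344 + 28.171
= 180.33


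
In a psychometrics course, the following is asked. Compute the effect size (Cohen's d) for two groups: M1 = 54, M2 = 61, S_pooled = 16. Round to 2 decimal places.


Cohen's d = (M1 - M2) / S_pooled
= (54 - 61) / 16
= -7 / 16
= -0.44


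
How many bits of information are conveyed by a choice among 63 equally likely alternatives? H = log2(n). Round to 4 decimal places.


H = log2(n)
H = log2(63)
= 5.9773


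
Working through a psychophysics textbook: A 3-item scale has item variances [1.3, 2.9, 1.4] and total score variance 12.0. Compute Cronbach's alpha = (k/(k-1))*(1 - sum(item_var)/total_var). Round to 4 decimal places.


alpha = (k/(k-1)) * (1 - sum(s_i^2)/s_total^2)
sum(item variances) = 5.6
k/(k-1) = 3/2 = 1.5
1 - 5.6/12.0 = 1 - 0.466667 = 0.533333
alpha = 1.5 * 0.533333
= 0.8000


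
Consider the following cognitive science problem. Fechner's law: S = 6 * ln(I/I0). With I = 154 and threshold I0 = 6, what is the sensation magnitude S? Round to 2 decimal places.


S = 6 * ln(154/6)
I/I0 = 25.666667
ln(25.666667) = 3.2452
S = 6 * 3.2452
= 19.47


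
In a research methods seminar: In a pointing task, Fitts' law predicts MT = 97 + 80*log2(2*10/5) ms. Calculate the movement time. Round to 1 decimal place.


MT = 97 + 80 * log2(2*10/5)
2D/W = 4.0
log2(4.0) = 2.0
MT = 97 + 80 * 2.0
= 257.0 ms


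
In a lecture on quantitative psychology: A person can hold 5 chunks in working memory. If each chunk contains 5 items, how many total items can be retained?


Total items = chunks * items_per_chunk
= 5 * 5
= 25


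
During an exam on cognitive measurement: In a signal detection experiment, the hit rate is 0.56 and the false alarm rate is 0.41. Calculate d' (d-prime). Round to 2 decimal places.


d' = z(HR) - z(FAR)
z(0.56) = 0.151
z(0.41) = -0.2275
d' = 0.151 - -0.2275
= 0.38


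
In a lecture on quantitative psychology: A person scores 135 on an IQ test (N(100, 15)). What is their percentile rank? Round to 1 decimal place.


z = (IQ - mean) / SD
z = (135 - 100) / 15 = 2.3333
Percentile = Phi(2.3333) * 100
Phi(2.3333) = 0.990184
= 99.0


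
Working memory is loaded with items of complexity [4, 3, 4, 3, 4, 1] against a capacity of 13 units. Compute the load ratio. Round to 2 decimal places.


Total complexity = 4 + 3 + 4 + 3 + 4 + 1 = 19
Load = total / capacity = 19 / 13
= 1.46


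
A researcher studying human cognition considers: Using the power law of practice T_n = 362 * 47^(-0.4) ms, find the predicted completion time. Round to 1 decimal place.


T_n = 362 * 47^(-0.4)
47^(-0.4) = 0.214368
T_n = 362 * 0.214368
= 77.6 ms


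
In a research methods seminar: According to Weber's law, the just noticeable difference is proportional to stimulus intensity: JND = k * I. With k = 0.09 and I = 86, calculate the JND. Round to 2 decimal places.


JND = k * I
JND = 0.09 * 86
= 7.74


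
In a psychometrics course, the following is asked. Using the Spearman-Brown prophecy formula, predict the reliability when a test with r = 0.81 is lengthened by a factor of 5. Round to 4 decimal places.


r_new = n*r / (1 + (n-1)*r)
Numerator = 5 * 0.81 = 4.05
Denominator = 1 + 4 * 0.81 = 4.24
r_new = 4.05 / 4.24
= 0.9552


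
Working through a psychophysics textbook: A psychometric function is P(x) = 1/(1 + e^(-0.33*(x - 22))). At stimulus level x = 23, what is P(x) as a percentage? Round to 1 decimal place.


P(x) = 1/(1 + e^(-0.33*(23 - 22)))
Exponent = -0.33 * 1 = -0.33
e^(-0.33) = 0.718924
P = 1/(1 + 0.718924) = 0.581759
Percentage = 58.2


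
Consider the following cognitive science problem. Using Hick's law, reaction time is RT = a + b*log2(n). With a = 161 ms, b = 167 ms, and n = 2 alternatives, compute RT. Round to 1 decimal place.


RT = 161 + 167 * log2(2)
log2(2) = 1.0
RT = 161 + 167 * 1.0
= 161 + 167.0
= 328.0 ms


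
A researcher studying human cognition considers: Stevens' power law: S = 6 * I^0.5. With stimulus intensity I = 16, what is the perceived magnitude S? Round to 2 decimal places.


S = 6 * 16^0.5
16^0.5 = 4.0
S = 6 * 4.0
= 24.00


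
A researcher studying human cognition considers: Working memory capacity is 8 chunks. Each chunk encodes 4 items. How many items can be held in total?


Total items = chunks * items_per_chunk
= 8 * 4
= 32


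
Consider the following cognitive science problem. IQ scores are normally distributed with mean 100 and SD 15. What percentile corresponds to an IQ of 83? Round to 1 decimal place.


z = (IQ - mean) / SD
z = (83 - 100) / 15 = -1.1333
Percentile = Phi(-1.1333) * 100
Phi(-1.1333) = 0.128544
= 12.9


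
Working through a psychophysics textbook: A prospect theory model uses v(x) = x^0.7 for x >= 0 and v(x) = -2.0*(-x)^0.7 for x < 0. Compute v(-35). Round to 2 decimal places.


Since x = -35 < 0, use v(x) = -lambda*(-x)^alpha
(-x) = 35
35^0.7 = 12.0461
v(-35) = -2.0 * 12.0461
= -24.09


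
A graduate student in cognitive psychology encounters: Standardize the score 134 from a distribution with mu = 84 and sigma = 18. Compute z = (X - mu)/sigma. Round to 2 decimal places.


z = (X - mu) / sigma
= (134 - 84) / 18
= 50 / 18
= 2.78


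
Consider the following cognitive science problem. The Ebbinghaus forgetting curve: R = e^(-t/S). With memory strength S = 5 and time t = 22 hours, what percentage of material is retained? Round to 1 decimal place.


R = e^(-t/S)
-t/S = -22/5 = -4.4
R = e^(-4.4) = 0.012277
Percentage = 0.012277 * 100
= 1.2


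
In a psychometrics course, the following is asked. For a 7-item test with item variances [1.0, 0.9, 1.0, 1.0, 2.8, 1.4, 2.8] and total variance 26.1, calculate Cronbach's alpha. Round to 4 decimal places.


alpha = (k/(k-1)) * (1 - sum(s_i^2)/s_total^2)
sum(item variances) = 10.9
k/(k-1) = 7/6 = 1.166667
1 - 10.9/26.1 = 1 - 0.417625 = 0.582375
alpha = 1.166667 * 0.582375
= 0.6794


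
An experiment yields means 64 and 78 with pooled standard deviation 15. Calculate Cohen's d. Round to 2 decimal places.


Cohen's d = (M1 - M2) / S_pooled
= (64 - 78) / 15
= -14 / 15
= -0.93


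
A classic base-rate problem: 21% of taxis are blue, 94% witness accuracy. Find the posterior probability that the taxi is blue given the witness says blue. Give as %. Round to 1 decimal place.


P(blue | says blue) = P(says blue | blue)*P(blue) / [P(says blue | blue)*P(blue) + P(says blue | not blue)*P(not blue)]
Numerator = 0.94 * 0.21 = 0.1974
False identification = 0.06 * 0.79 = 0.0474
P = 0.1974 / (0.1974 + 0.0474)
= 0.1974 / 0.2448
As percentage = 80.6


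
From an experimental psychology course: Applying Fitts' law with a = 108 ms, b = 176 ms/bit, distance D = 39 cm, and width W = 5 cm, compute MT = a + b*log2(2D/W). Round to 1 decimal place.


MT = 108 + 176 * log2(2*39/5)
2D/W = 15.6
log2(15.6) = 3.9635
MT = 108 + 176 * 3.9635
= 805.6 ms


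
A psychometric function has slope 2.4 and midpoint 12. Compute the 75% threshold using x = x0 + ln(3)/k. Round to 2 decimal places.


At P = 0.75: 0.75 = 1/(1 + e^(-k*(x-x0)))
Solving: e^(-k*(x-x0)) = 1/3
x = x0 + ln(3)/k
ln(3) = 1.0986
x = 12 + 1.0986/2.4
= 12 + 0.4578
= 12.46


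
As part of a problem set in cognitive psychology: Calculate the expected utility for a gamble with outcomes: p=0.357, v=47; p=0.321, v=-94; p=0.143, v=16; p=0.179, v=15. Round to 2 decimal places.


EU = sum(p_i * v_i)
0.357 * 47 = 16.779
0.321 * -94 = -30.174
0.143 * 16 = 2.288
0.179 * 15 = 2.685
EU = 16.779 + -30.174 + 2.288 + 2.685
= -8.42


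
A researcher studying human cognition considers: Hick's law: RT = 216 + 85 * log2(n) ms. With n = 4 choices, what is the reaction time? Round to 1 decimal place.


RT = 216 + 85 * log2(4)
log2(4) = 2.0
RT = 216 + 85 * 2.0
= 216 + 170.0
= 386.0 ms


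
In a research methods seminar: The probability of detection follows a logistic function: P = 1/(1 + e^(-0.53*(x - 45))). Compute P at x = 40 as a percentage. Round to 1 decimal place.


P(x) = 1/(1 + e^(-0.53*(40 - 45)))
Exponent = -0.53 * -5 = 2.65
e^(2.65) = 14.154039
P = 1/(1 + 14.154039) = 0.065989
Percentage = 6.6


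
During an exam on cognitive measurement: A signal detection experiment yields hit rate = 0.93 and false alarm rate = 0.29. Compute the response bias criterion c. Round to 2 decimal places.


c = -0.5 * (z(HR) + z(FAR))
z(0.93) = 1.4758
z(0.29) = -0.5534
c = -0.5 * (1.4758 + -0.5534)
= -0.5 * 0.9224
= -0.46


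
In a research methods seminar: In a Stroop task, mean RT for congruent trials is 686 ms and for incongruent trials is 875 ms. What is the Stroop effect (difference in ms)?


Stroop effect = RT(incongruent) - RT(congruent)
= 875 - 686
= 189 ms


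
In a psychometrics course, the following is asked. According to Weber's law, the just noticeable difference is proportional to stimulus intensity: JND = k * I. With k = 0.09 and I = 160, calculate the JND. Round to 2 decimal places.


JND = k * I
JND = 0.09 * 160
= 14.40


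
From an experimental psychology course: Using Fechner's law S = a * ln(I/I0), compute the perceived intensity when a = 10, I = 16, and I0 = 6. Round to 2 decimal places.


S = 10 * ln(16/6)
I/I0 = 2.666667
ln(2.666667) = 0.9808
S = 10 * 0.9808
= 9.81


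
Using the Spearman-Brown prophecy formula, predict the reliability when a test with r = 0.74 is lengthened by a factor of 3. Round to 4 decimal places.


r_new = n*r / (1 + (n-1)*r)
Numerator = 3 * 0.74 = 2.22
Denominator = 1 + 2 * 0.74 = 2.48
r_new = 2.22 / 2.48
= 0.8952


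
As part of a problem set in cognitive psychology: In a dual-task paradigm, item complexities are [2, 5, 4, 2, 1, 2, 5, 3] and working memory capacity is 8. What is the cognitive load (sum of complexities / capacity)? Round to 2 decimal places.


Total complexity = 2 + 5 + 4 + 2 + 1 + 2 + 5 + 3 = 24
Load = total / capacity = 24 / 8
= 3.00


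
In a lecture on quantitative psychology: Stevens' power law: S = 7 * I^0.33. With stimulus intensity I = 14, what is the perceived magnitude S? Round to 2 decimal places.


S = 7 * 14^0.33
14^0.33 = 2.389
S = 7 * 2.389
= 16.72


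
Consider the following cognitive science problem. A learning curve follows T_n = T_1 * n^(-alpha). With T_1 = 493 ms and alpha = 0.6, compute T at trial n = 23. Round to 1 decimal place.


T_n = 493 * 23^(-0.6)
23^(-0.6) = 0.152392
T_n = 493 * 0.152392
= 75.1 ms


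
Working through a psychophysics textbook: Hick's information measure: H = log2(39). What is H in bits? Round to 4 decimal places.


H = log2(n)
H = log2(39)
= 5.2854


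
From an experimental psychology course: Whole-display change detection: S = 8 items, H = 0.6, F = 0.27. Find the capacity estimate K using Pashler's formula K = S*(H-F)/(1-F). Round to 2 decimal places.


K = S * (H - F) / (1 - F)
H - F = 0.33
1 - F = 0.73
K = 8 * 0.33 / 0.73
= 3.62


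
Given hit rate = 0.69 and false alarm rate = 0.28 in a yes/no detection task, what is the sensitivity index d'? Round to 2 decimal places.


d' = z(HR) - z(FAR)
z(0.69) = 0.4959
z(0.28) = -0.5828
d' = 0.4959 - -0.5828
= 1.08


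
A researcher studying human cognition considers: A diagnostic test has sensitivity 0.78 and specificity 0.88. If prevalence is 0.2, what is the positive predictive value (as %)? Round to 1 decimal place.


PPV = (sens * prev) / (sens * prev + (1-spec) * (1-prev))
Numerator = 0.78 * 0.2 = 0.156
P(positive and no disease) = (1 - spec) * (1 - prev) = (1 - 0.88) * (1 - 0.2) = 0.096
Denominator = 0.156 + 0.096 = 0.252
PPV = 0.156 / 0.252 = 0.619048
As percentage = 61.9


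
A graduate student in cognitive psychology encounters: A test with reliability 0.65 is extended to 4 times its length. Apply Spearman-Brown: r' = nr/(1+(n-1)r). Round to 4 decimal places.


r_new = n*r / (1 + (n-1)*r)
Numerator = 4 * 0.65 = 2.6
Denominator = 1 + 3 * 0.65 = 2.95
r_new = 2.6 / 2.95
= 0.8814


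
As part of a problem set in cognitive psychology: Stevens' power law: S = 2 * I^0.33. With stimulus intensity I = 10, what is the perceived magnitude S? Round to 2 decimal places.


S = 2 * 10^0.33
10^0.33 = 2.138
S = 2 * 2.138
= 4.28


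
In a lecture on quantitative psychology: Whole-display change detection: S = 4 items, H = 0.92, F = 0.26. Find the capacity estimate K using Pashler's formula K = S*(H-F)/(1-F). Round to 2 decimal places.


K = S * (H - F) / (1 - F)
H - F = 0.66
1 - F = 0.74
K = 4 * 0.66 / 0.74
= 3.57


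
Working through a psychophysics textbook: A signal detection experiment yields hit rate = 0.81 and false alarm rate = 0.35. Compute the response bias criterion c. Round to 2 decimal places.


c = -0.5 * (z(HR) + z(FAR))
z(0.81) = 0.8779
z(0.35) = -0.3853
c = -0.5 * (0.8779 + -0.3853)
= -0.5 * 0.4926
= -0.25


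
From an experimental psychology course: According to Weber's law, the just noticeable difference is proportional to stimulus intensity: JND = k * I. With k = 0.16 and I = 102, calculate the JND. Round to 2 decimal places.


JND = k * I
JND = 0.16 * 102
= 16.32


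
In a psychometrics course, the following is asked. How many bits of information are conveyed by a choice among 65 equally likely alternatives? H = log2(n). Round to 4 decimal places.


H = log2(n)
H = log2(65)
= 6.0224


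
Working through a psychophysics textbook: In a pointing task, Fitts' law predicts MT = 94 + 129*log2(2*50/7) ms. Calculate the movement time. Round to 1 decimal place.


MT = 94 + 129 * log2(2*50/7)
2D/W = 14.285714
log2(14.285714) = 3.8365
MT = 94 + 129 * 3.8365
= 588.9 ms


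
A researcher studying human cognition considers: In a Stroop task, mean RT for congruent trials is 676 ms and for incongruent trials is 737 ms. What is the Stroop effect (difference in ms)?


Stroop effect = RT(incongruent) - RT(congruent)
= 737 - 676
= 61 ms


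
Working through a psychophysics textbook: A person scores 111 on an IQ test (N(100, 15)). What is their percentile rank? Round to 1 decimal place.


z = (IQ - mean) / SD
z = (111 - 100) / 15 = 0.7333
Percentile = Phi(0.7333) * 100
Phi(0.7333) = 0.768312
= 76.8


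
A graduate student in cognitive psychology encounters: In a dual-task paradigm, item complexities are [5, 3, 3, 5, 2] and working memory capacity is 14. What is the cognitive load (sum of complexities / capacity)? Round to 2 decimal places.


Total complexity = 5 + 3 + 3 + 5 + 2 = 18
Load = total / capacity = 18 / 14
= 1.29


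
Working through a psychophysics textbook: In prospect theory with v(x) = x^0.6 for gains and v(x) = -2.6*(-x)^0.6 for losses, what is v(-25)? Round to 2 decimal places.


Since x = -25 < 0, use v(x) = -lambda*(-x)^alpha
(-x) = 25
25^0.6 = 6.8986
v(-25) = -2.6 * 6.8986
= -17.94


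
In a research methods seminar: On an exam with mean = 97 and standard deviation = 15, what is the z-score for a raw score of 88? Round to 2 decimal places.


z = (X - mu) / sigma
= (88 - 97) / 15
= -9 / 15
= -0.60


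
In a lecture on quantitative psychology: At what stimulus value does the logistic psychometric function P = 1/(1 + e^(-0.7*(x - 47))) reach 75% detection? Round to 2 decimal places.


At P = 0.75: 0.75 = 1/(1 + e^(-k*(x-x0)))
Solving: e^(-k*(x-x0)) = 1/3
x = x0 + ln(3)/k
ln(3) = 1.0986
x = 47 + 1.0986/0.7
= 47 + 1.5694
= 48.57


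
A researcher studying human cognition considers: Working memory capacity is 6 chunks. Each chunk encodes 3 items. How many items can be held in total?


Total items = chunks * items_per_chunk
= 6 * 3
= 18


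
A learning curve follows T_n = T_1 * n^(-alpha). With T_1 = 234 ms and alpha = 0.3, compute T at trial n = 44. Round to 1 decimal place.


T_n = 234 * 44^(-0.3)
44^(-0.3) = 0.32134
T_n = 234 * 0.32134
= 75.2 ms


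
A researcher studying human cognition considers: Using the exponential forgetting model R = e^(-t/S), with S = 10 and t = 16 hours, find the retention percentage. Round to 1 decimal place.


R = e^(-t/S)
-t/S = -16/10 = -1.6
R = e^(-1.6) = 0.201897
Percentage = 0.201897 * 100
= 20.2


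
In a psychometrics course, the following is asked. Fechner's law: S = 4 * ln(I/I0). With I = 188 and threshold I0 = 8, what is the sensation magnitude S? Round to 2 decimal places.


S = 4 * ln(188/8)
I/I0 = 23.5
ln(23.5) = 3.157
S = 4 * 3.157
= 12.63


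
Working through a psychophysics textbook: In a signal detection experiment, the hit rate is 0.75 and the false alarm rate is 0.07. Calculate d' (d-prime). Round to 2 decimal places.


d' = z(HR) - z(FAR)
z(0.75) = 0.6745
z(0.07) = -1.4758
d' = 0.6745 - -1.4758
= 2.15


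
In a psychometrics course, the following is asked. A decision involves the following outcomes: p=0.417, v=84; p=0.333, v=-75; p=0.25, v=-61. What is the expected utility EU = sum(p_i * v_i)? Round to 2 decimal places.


EU = sum(p_i * v_i)
0.417 * 84 = 35.028
0.333 * -75 = -24.975
0.25 * -61 = -15.25
EU = 35.028 + -24.975 + -15.25
= -5.20


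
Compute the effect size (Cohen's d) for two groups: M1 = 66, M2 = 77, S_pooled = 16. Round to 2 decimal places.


Cohen's d = (M1 - M2) / S_pooled
= (66 - 77) / 16
= -11 / 16
= -0.69


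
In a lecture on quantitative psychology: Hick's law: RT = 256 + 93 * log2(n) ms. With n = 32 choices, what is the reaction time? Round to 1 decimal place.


RT = 256 + 93 * log2(32)
log2(32) = 5.0
RT = 256 + 93 * 5.0
= 256 + 465.0
= 721.0 ms


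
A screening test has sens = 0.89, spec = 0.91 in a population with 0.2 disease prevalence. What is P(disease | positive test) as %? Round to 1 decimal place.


PPV = (sens * prev) / (sens * prev + (1-spec) * (1-prev))
Numerator = 0.89 * 0.2 = 0.178
P(positive and no disease) = (1 - spec) * (1 - prev) = (1 - 0.91) * (1 - 0.2) = 0.072
Denominator = 0.178 + 0.072 = 0.25
PPV = 0.178 / 0.25 = 0.712
As percentage = 71.2


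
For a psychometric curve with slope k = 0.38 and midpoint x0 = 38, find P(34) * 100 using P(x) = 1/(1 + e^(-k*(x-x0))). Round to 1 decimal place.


P(x) = 1/(1 + e^(-0.38*(34 - 38)))
Exponent = -0.38 * -4 = 1.52
e^(1.52) = 4.572225
P = 1/(1 + 4.572225) = 0.179462
Percentage = 17.9


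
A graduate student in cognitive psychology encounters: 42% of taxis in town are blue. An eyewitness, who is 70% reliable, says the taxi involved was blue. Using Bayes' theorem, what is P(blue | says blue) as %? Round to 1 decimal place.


P(blue | says blue) = P(says blue | blue)*P(blue) / [P(says blue | blue)*P(blue) + P(says blue | not blue)*P(not blue)]
Numerator = 0.7 * 0.42 = 0.294
False identification = 0.3 * 0.58 = 0.174
P = 0.294 / (0.294 + 0.174)
= 0.294 / 0.468
As percentage = 62.8


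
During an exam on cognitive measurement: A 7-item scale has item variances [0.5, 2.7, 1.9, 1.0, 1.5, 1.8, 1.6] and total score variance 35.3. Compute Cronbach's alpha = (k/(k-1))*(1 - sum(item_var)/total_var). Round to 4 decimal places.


alpha = (k/(k-1)) * (1 - sum(s_i^2)/s_total^2)
sum(item variances) = 11.0
k/(k-1) = 7/6 = 1.166667
1 - 11.0/35.3 = 1 - 0.311615 = 0.688385
alpha = 1.166667 * 0.688385
= 0.8031


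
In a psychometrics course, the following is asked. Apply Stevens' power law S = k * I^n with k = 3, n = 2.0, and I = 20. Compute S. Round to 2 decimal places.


S = 3 * 20^2.0
20^2.0 = 400.0
S = 3 * 400.0
= 1200.00


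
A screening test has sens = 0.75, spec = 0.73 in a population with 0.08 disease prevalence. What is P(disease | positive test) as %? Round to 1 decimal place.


PPV = (sens * prev) / (sens * prev + (1-spec) * (1-prev))
Numerator = 0.75 * 0.08 = 0.06
P(positive and no disease) = (1 - spec) * (1 - prev) = (1 - 0.73) * (1 - 0.08) = 0.2484
Denominator = 0.06 + 0.2484 = 0.3084
PPV = 0.06 / 0.3084 = 0.194553
As percentage = 19.5


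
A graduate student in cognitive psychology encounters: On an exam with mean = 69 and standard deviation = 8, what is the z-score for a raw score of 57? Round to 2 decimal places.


z = (X - mu) / sigma
= (57 - 69) / 8
= -12 / 8
= -1.50


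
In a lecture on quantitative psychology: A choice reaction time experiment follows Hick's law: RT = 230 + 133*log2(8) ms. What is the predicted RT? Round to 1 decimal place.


RT = 230 + 133 * log2(8)
log2(8) = 3.0
RT = 230 + 133 * 3.0
= 230 + 399.0
= 629.0 ms


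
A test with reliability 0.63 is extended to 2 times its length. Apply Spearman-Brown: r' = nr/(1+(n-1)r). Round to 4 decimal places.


r_new = n*r / (1 + (n-1)*r)
Numerator = 2 * 0.63 = 1.26
Denominator = 1 + 1 * 0.63 = 1.63
r_new = 1.26 / 1.63
= 0.7730


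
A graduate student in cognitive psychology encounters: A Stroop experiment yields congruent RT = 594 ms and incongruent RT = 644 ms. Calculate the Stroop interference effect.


Stroop effect = RT(incongruent) - RT(congruent)
= 644 - 594
= 50 ms


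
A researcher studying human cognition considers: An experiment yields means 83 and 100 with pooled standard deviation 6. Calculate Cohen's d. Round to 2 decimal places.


Cohen's d = (M1 - M2) / S_pooled
= (83 - 100) / 6
= -17 / 6
= -2.83


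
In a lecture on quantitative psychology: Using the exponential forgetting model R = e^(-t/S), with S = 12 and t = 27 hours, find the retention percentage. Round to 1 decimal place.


R = e^(-t/S)
-t/S = -27/12 = -2.25
R = e^(-2.25) = 0.105399
Percentage = 0.105399 * 100
= 10.5


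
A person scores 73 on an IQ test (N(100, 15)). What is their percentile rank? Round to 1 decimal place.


z = (IQ - mean) / SD
z = (73 - 100) / 15 = -1.8
Percentile = Phi(-1.8) * 100
Phi(-1.8) = 0.03593
= 3.6


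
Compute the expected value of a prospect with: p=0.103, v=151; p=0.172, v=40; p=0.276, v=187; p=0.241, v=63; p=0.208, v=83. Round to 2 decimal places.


EU = sum(p_i * v_i)
0.103 * 151 = 15.553
0.172 * 40 = 6.88
0.276 * 187 = 51.612
0.241 * 63 = 15.183
0.208 * 83 = 17.264
EU = 15.553 + 6.88 + 51.612 + 15.183 + 17.264
= 106.49


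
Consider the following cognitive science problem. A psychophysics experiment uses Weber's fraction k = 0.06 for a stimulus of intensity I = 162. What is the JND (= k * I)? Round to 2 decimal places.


JND = k * I
JND = 0.06 * 162
= 9.72


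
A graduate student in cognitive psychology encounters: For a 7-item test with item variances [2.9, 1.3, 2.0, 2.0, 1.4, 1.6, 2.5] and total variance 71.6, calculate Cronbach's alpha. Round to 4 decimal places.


alpha = (k/(k-1)) * (1 - sum(s_i^2)/s_total^2)
sum(item variances) = 13.7
k/(k-1) = 7/6 = 1.166667
1 - 13.7/71.6 = 1 - 0.191341 = 0.808659
alpha = 1.166667 * 0.808659
= 0.9434


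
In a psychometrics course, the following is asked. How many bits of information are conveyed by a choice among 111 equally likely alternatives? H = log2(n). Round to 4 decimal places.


H = log2(n)
H = log2(111)
= 6.7944


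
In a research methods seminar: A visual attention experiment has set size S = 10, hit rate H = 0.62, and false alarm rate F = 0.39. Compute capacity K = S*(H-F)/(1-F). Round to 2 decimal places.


K = S * (H - F) / (1 - F)
H - F = 0.23
1 - F = 0.61
K = 10 * 0.23 / 0.61
= 3.77


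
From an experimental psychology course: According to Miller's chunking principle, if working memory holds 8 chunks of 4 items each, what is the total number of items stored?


Total items = chunks * items_per_chunk
= 8 * 4
= 32


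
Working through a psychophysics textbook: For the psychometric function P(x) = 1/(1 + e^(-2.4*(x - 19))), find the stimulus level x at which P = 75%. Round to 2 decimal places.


At P = 0.75: 0.75 = 1/(1 + e^(-k*(x-x0)))
Solving: e^(-k*(x-x0)) = 1/3
x = x0 + ln(3)/k
ln(3) = 1.0986
x = 19 + 1.0986/2.4
= 19 + 0.4578
= 19.46


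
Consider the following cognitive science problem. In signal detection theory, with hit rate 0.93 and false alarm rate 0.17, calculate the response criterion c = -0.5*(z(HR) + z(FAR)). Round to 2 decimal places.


c = -0.5 * (z(HR) + z(FAR))
z(0.93) = 1.4758
z(0.17) = -0.9542
c = -0.5 * (1.4758 + -0.9542)
= -0.5 * 0.5216
= -0.26


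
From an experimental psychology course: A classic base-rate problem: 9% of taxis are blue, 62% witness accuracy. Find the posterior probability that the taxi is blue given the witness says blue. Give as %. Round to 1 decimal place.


P(blue | says blue) = P(says blue | blue)*P(blue) / [P(says blue | blue)*P(blue) + P(says blue | not blue)*P(not blue)]
Numerator = 0.62 * 0.09 = 0.0558
False identification = 0.38 * 0.91 = 0.3458
P = 0.0558 / (0.0558 + 0.3458)
= 0.0558 / 0.4016
As percentage = 13.9


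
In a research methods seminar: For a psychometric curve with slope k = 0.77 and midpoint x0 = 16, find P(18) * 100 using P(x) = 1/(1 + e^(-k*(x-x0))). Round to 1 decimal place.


P(x) = 1/(1 + e^(-0.77*(18 - 16)))
Exponent = -0.77 * 2 = -1.54
e^(-1.54) = 0.214381
P = 1/(1 + 0.214381) = 0.823465
Percentage = 82.3


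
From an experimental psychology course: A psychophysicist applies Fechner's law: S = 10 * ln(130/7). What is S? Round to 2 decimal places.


S = 10 * ln(130/7)
I/I0 = 18.571429
ln(18.571429) = 2.9216
S = 10 * 2.9216
= 29.22


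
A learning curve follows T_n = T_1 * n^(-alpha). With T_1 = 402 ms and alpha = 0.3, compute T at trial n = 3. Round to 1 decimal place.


T_n = 402 * 3^(-0.3)
3^(-0.3) = 0.719223
T_n = 402 * 0.719223
= 289.1 ms


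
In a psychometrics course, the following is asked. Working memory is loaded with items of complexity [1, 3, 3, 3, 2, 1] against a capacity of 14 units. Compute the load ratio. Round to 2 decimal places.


Total complexity = 1 + 3 + 3 + 3 + 2 + 1 = 13
Load = total / capacity = 13 / 14
= 0.93


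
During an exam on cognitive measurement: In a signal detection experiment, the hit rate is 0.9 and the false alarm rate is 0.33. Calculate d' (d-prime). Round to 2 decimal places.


d' = z(HR) - z(FAR)
z(0.9) = 1.2816
z(0.33) = -0.4399
d' = 1.2816 - -0.4399
= 1.72


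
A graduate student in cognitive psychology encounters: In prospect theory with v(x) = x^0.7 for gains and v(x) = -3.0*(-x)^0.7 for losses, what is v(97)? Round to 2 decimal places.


Since x = 97 >= 0, use v(x) = x^0.7
97^0.7 = 24.589
v(97) = 24.59


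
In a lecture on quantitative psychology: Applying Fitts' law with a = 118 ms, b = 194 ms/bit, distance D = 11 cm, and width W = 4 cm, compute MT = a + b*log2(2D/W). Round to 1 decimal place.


MT = 118 + 194 * log2(2*11/4)
2D/W = 5.5
log2(5.5) = 2.4594
MT = 118 + 194 * 2.4594
= 595.1 ms


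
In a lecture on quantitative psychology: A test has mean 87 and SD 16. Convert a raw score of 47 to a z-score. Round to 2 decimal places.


z = (X - mu) / sigma
= (47 - 87) / 16
= -40 / 16
= -2.50


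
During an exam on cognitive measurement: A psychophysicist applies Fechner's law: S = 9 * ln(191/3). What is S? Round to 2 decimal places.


S = 9 * ln(191/3)
I/I0 = 63.666667
ln(63.666667) = 4.1537
S = 9 * 4.1537
= 37.38


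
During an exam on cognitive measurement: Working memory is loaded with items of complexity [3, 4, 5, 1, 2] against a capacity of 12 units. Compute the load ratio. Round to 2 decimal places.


Total complexity = 3 + 4 + 5 + 1 + 2 = 15
Load = total / capacity = 15 / 12
= 1.25


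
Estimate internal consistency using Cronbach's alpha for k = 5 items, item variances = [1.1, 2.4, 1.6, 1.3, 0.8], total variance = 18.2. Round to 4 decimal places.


alpha = (k/(k-1)) * (1 - sum(s_i^2)/s_total^2)
sum(item variances) = 7.2
k/(k-1) = 5/4 = 1.25
1 - 7.2/18.2 = 1 - 0.395604 = 0.604396
alpha = 1.25 * 0.604396
= 0.7555


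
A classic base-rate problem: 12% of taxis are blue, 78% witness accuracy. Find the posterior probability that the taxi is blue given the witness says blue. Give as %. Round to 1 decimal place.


P(blue | says blue) = P(says blue | blue)*P(blue) / [P(says blue | blue)*P(blue) + P(says blue | not blue)*P(not blue)]
Numerator = 0.78 * 0.12 = 0.0936
False identification = 0.22 * 0.88 = 0.1936
P = 0.0936 / (0.0936 + 0.1936)
= 0.0936 / 0.2872
As percentage = 32.6


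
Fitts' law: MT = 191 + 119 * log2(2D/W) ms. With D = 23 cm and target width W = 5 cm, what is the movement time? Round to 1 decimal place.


MT = 191 + 119 * log2(2*23/5)
2D/W = 9.2
log2(9.2) = 3.2016
MT = 191 + 119 * 3.2016
= 572.0 ms


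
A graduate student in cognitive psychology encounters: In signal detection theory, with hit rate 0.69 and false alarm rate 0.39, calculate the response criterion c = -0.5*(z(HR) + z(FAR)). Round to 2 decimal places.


c = -0.5 * (z(HR) + z(FAR))
z(0.69) = 0.4959
z(0.39) = -0.2793
c = -0.5 * (0.4959 + -0.2793)
= -0.5 * 0.2166
= -0.11


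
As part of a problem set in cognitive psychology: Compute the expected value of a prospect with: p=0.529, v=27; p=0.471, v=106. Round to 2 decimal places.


EU = sum(p_i * v_i)
0.529 * 27 = 14.283
0.471 * 106 = 49.926
EU = 14.283 + 49.926
= 64.21


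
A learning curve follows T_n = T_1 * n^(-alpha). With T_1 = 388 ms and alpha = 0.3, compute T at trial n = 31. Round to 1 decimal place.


T_n = 388 * 31^(-0.3)
31^(-0.3) = 0.356937
T_n = 388 * 0.356937
= 138.5 ms


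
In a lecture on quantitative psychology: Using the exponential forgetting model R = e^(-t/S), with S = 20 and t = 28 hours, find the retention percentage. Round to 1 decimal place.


R = e^(-t/S)
-t/S = -28/20 = -1.4
R = e^(-1.4) = 0.246597
Percentage = 0.246597 * 100
= 24.7


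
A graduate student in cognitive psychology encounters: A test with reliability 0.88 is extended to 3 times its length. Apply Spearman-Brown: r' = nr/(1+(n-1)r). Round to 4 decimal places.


r_new = n*r / (1 + (n-1)*r)
Numerator = 3 * 0.88 = 2.64
Denominator = 1 + 2 * 0.88 = 2.76
r_new = 2.64 / 2.76
= 0.9565


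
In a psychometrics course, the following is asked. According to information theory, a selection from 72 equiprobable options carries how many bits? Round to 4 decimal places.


H = log2(n)
H = log2(72)
= 6.1699


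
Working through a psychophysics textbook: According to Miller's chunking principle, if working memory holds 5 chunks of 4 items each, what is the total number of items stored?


Total items = chunks * items_per_chunk
= 5 * 4
= 20


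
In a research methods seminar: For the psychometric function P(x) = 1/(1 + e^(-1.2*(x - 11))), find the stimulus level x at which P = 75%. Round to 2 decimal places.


At P = 0.75: 0.75 = 1/(1 + e^(-k*(x-x0)))
Solving: e^(-k*(x-x0)) = 1/3
x = x0 + ln(3)/k
ln(3) = 1.0986
x = 11 + 1.0986/1.2
= 11 + 0.9155
= 11.92


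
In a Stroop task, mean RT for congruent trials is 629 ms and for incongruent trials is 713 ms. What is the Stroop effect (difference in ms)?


Stroop effect = RT(incongruent) - RT(congruent)
= 713 - 629
= 84 ms


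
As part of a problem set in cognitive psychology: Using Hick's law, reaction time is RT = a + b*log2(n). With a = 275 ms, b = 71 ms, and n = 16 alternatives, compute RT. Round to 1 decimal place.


RT = 275 + 71 * log2(16)
log2(16) = 4.0
RT = 275 + 71 * 4.0
= 275 + 284.0
= 559.0 ms


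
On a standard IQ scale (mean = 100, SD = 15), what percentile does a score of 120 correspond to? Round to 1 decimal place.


z = (IQ - mean) / SD
z = (120 - 100) / 15 = 1.3333
Percentile = Phi(1.3333) * 100
Phi(1.3333) = 0.908783
= 90.9


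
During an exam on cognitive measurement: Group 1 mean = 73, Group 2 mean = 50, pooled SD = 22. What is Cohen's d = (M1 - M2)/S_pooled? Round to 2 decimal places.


Cohen's d = (M1 - M2) / S_pooled
= (73 - 50) / 22
= 23 / 22
= 1.05


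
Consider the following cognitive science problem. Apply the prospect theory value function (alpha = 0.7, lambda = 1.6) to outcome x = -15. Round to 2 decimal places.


Since x = -15 < 0, use v(x) = -lambda*(-x)^alpha
(-x) = 15
15^0.7 = 6.6568
v(-15) = -1.6 * 6.6568
= -10.65


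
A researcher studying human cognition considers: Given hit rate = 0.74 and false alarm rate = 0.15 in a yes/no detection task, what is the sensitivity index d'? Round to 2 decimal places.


d' = z(HR) - z(FAR)
z(0.74) = 0.6433
z(0.15) = -1.0364
d' = 0.6433 - -1.0364
= 1.68


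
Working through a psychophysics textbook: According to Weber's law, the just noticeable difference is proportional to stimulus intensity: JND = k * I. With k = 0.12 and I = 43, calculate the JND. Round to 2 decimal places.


JND = k * I
JND = 0.12 * 43
= 5.16


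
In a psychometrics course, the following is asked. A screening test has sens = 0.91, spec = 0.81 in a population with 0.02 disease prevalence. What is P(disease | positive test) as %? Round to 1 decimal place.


PPV = (sens * prev) / (sens * prev + (1-spec) * (1-prev))
Numerator = 0.91 * 0.02 = 0.0182
P(positive and no disease) = (1 - spec) * (1 - prev) = (1 - 0.81) * (1 - 0.02) = 0.1862
Denominator = 0.0182 + 0.1862 = 0.2044
PPV = 0.0182 / 0.2044 = 0.089041
As percentage = 8.9


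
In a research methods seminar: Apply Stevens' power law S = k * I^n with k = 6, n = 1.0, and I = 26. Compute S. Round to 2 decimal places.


S = 6 * 26^1.0
26^1.0 = 26.0
S = 6 * 26.0
= 156.00


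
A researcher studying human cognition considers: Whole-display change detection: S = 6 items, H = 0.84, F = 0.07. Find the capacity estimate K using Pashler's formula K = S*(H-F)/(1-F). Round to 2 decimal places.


K = S * (H - F) / (1 - F)
H - F = 0.77
1 - F = 0.93
K = 6 * 0.77 / 0.93
= 4.97


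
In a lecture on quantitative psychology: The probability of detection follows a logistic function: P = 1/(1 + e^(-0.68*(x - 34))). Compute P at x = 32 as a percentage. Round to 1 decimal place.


P(x) = 1/(1 + e^(-0.68*(32 - 34)))
Exponent = -0.68 * -2 = 1.36
e^(1.36) = 3.896193
P = 1/(1 + 3.896193) = 0.20424
Percentage = 20.4


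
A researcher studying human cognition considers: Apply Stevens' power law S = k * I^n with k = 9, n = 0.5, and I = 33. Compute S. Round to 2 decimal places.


S = 9 * 33^0.5
33^0.5 = 5.7446
S = 9 * 5.7446
= 51.70


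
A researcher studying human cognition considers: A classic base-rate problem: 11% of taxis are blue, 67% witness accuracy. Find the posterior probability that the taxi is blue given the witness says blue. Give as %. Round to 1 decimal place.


P(blue | says blue) = P(says blue | blue)*P(blue) / [P(says blue | blue)*P(blue) + P(says blue | not blue)*P(not blue)]
Numerator = 0.67 * 0.11 = 0.0737
False identification = 0.33 * 0.89 = 0.2937
P = 0.0737 / (0.0737 + 0.2937)
= 0.0737 / 0.3674
As percentage = 20.1


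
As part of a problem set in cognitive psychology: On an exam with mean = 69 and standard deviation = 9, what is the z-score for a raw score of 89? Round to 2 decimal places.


z = (X - mu) / sigma
= (89 - 69) / 9
= 20 / 9
= 2.22


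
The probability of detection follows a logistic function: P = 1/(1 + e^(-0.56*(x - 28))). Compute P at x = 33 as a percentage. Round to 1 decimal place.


P(x) = 1/(1 + e^(-0.56*(33 - 28)))
Exponent = -0.56 * 5 = -2.8
e^(-2.8) = 0.06081
P = 1/(1 + 0.06081) = 0.942676
Percentage = 94.3


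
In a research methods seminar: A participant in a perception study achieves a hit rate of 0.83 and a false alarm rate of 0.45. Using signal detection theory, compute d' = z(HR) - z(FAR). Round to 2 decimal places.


d' = z(HR) - z(FAR)
z(0.83) = 0.9542
z(0.45) = -0.1257
d' = 0.9542 - -0.1257
= 1.08


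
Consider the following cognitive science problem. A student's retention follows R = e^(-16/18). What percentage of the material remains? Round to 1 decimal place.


R = e^(-t/S)
-t/S = -16/18 = -0.888889
R = e^(-0.888889) = 0.411112
Percentage = 0.411112 * 100
= 41.1


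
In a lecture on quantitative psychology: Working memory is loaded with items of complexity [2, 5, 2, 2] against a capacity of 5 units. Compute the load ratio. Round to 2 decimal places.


Total complexity = 2 + 5 + 2 + 2 = 11
Load = total / capacity = 11 / 5
= 2.20


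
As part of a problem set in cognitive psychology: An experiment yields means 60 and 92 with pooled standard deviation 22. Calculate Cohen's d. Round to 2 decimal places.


Cohen's d = (M1 - M2) / S_pooled
= (60 - 92) / 22
= -32 / 22
= -1.45


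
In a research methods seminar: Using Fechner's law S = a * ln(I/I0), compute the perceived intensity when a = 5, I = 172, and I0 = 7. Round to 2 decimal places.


S = 5 * ln(172/7)
I/I0 = 24.571429
ln(24.571429) = 3.2016
S = 5 * 3.2016
= 16.01


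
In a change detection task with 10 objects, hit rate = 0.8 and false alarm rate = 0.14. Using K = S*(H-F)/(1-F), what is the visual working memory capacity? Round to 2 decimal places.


K = S * (H - F) / (1 - F)
H - F = 0.66
1 - F = 0.86
K = 10 * 0.66 / 0.86
= 7.67


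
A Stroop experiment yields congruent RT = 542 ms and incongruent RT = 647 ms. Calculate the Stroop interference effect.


Stroop effect = RT(incongruent) - RT(congruent)
= 647 - 542
= 105 ms


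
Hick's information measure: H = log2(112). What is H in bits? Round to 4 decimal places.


H = log2(n)
H = log2(112)
= 6.8074


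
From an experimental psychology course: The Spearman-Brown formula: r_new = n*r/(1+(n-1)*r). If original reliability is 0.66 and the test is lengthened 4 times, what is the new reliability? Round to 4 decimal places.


r_new = n*r / (1 + (n-1)*r)
Numerator = 4 * 0.66 = 2.64
Denominator = 1 + 3 * 0.66 = 2.98
r_new = 2.64 / 2.98
= 0.8859
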